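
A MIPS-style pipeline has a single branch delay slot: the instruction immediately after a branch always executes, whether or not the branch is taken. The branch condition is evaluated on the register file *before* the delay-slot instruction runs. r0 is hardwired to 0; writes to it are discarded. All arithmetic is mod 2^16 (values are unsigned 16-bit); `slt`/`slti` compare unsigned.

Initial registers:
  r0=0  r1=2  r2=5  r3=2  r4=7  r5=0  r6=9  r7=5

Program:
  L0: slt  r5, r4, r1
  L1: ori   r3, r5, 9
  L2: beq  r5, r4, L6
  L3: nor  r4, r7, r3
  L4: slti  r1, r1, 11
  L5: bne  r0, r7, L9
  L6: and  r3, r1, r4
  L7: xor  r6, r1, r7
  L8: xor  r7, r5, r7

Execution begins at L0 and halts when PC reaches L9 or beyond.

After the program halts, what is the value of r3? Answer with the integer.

[0] slt  r5, r4, r1  →  {r0:0, r1:2, r2:5, r3:2, r4:7, r5:0, r6:9, r7:5}
[1] ori   r3, r5, 9  →  {r0:0, r1:2, r2:5, r3:9, r4:7, r5:0, r6:9, r7:5}
[2] beq  r5, r4, L6  →  {r0:0, r1:2, r2:5, r3:9, r4:7, r5:0, r6:9, r7:5}  ⟨branch fallthrough⟩
[3] nor  r4, r7, r3  →  {r0:0, r1:2, r2:5, r3:9, r4:65522, r5:0, r6:9, r7:5}
[4] slti  r1, r1, 11  →  {r0:0, r1:1, r2:5, r3:9, r4:65522, r5:0, r6:9, r7:5}
[5] bne  r0, r7, L9  →  {r0:0, r1:1, r2:5, r3:9, r4:65522, r5:0, r6:9, r7:5}  ⟨branch taken⟩
[6] and  r3, r1, r4  →  {r0:0, r1:1, r2:5, r3:0, r4:65522, r5:0, r6:9, r7:5}

0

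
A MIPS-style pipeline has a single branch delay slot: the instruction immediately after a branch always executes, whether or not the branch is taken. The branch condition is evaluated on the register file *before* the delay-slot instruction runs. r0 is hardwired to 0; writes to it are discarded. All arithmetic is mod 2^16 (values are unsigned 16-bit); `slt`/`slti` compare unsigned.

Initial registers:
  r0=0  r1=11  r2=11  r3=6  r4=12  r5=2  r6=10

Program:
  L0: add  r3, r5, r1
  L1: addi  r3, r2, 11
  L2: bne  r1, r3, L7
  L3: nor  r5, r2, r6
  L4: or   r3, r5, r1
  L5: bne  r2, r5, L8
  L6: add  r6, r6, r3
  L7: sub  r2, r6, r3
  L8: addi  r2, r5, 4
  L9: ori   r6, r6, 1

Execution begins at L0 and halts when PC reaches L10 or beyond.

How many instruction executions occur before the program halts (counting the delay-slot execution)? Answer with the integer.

PC=0  add  r3, r5, r1        | r0=0 r1=11 r2=11 r3=13 r4=12 r5=2 r6=10
PC=1  addi  r3, r2, 11       | r0=0 r1=11 r2=11 r3=22 r4=12 r5=2 r6=10
PC=2  bne  r1, r3, L7        | r0=0 r1=11 r2=11 r3=22 r4=12 r5=2 r6=10  [TAKEN]
PC=3  nor  r5, r2, r6        | r0=0 r1=11 r2=11 r3=22 r4=12 r5=65524 r6=10
PC=7  sub  r2, r6, r3        | r0=0 r1=11 r2=65524 r3=22 r4=12 r5=65524 r6=10
PC=8  addi  r2, r5, 4        | r0=0 r1=11 r2=65528 r3=22 r4=12 r5=65524 r6=10
PC=9  ori   r6, r6, 1        | r0=0 r1=11 r2=65528 r3=22 r4=12 r5=65524 r6=11

7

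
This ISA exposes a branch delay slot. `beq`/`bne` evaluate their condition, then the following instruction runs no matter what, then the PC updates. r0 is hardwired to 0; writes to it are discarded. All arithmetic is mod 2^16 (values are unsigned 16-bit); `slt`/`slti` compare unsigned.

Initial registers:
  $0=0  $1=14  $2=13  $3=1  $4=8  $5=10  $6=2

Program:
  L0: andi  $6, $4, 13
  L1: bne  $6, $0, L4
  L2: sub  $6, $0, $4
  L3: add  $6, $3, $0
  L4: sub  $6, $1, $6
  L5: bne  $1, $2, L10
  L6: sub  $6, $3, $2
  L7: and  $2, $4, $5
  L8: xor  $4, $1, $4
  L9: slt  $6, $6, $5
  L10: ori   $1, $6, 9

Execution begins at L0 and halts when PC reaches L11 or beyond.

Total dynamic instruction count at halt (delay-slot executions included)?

7

#0 andi  $6, $4, 13 ; 0/14/13/1/8/10/8
#1 bne  $6, $0, L4 ; 0/14/13/1/8/10/8 ; →target
#2 sub  $6, $0, $4 ; 0/14/13/1/8/10/65528
#4 sub  $6, $1, $6 ; 0/14/13/1/8/10/22
#5 bne  $1, $2, L10 ; 0/14/13/1/8/10/22 ; →target
#6 sub  $6, $3, $2 ; 0/14/13/1/8/10/65524
#10 ori   $1, $6, 9 ; 0/65533/13/1/8/10/65524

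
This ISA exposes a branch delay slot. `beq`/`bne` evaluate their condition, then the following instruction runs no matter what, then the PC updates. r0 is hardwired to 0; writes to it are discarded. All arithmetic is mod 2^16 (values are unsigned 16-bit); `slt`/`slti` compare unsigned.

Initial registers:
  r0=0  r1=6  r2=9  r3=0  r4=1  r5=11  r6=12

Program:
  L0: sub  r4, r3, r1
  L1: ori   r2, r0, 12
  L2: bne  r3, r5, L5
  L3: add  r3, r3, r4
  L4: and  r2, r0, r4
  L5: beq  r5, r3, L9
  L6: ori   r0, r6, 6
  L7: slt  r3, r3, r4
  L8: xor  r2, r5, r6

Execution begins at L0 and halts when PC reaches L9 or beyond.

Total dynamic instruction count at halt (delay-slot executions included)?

8

  step pc=0: sub  r4, r3, r1  regs=(0,6,9,0,65530,11,12)
  step pc=1: ori   r2, r0, 12  regs=(0,6,12,0,65530,11,12)
  step pc=2: bne  r3, r5, L5  cond=T  regs=(0,6,12,0,65530,11,12)
  step pc=3: add  r3, r3, r4  regs=(0,6,12,65530,65530,11,12)
  step pc=5: beq  r5, r3, L9  cond=F  regs=(0,6,12,65530,65530,11,12)
  step pc=6: ori   r0, r6, 6  regs=(0,6,12,65530,65530,11,12)
  step pc=7: slt  r3, r3, r4  regs=(0,6,12,0,65530,11,12)
  step pc=8: xor  r2, r5, r6  regs=(0,6,7,0,65530,11,12)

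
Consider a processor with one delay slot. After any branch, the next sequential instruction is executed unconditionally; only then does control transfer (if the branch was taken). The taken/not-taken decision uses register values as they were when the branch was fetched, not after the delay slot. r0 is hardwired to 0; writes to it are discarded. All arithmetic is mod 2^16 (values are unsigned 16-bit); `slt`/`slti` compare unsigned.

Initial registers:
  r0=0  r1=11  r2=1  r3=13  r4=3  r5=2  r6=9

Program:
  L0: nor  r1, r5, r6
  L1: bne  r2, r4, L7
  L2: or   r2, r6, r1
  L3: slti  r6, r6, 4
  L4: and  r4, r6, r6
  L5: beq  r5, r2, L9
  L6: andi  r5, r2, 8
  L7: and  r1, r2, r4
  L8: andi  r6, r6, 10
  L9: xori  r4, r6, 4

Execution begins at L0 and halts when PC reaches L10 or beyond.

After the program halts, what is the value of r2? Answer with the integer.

PC=0  nor  r1, r5, r6        | r0=0 r1=65524 r2=1 r3=13 r4=3 r5=2 r6=9
PC=1  bne  r2, r4, L7        | r0=0 r1=65524 r2=1 r3=13 r4=3 r5=2 r6=9  [TAKEN]
PC=2  or   r2, r6, r1        | r0=0 r1=65524 r2=65533 r3=13 r4=3 r5=2 r6=9
PC=7  and  r1, r2, r4        | r0=0 r1=1 r2=65533 r3=13 r4=3 r5=2 r6=9
PC=8  andi  r6, r6, 10       | r0=0 r1=1 r2=65533 r3=13 r4=3 r5=2 r6=8
PC=9  xori  r4, r6, 4        | r0=0 r1=1 r2=65533 r3=13 r4=12 r5=2 r6=8

65533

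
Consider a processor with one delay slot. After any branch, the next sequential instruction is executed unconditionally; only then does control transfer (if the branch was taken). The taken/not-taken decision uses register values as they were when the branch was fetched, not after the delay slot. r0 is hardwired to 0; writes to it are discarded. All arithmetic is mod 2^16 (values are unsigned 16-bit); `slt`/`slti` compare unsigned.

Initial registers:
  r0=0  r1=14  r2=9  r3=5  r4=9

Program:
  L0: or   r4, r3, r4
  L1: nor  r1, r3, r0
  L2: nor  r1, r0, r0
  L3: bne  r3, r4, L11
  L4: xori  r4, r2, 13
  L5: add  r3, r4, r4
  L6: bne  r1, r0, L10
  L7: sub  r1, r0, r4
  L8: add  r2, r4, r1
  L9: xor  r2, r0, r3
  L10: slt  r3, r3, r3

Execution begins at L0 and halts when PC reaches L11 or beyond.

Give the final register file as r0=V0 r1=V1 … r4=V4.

r0=0 r1=65535 r2=9 r3=5 r4=4

  step pc=0: or   r4, r3, r4  regs=(0,14,9,5,13)
  step pc=1: nor  r1, r3, r0  regs=(0,65530,9,5,13)
  step pc=2: nor  r1, r0, r0  regs=(0,65535,9,5,13)
  step pc=3: bne  r3, r4, L11  cond=T  regs=(0,65535,9,5,13)
  step pc=4: xori  r4, r2, 13  regs=(0,65535,9,5,4)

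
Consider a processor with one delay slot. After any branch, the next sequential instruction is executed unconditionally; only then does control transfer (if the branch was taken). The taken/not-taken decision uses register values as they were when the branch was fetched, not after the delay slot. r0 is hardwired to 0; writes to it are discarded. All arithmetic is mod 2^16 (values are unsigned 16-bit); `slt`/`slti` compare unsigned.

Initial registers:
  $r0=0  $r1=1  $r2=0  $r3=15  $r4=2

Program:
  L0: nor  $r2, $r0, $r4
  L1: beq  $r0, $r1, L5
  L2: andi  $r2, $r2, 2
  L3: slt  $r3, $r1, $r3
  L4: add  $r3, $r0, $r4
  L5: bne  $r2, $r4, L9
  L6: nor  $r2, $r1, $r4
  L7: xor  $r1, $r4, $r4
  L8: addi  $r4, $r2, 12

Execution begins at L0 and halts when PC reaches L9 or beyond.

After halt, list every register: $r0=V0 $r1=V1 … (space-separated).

[0] nor  $r2, $r0, $r4  →  {$r0:0, $r1:1, $r2:65533, $r3:15, $r4:2}
[1] beq  $r0, $r1, L5  →  {$r0:0, $r1:1, $r2:65533, $r3:15, $r4:2}  ⟨branch fallthrough⟩
[2] andi  $r2, $r2, 2  →  {$r0:0, $r1:1, $r2:0, $r3:15, $r4:2}
[3] slt  $r3, $r1, $r3  →  {$r0:0, $r1:1, $r2:0, $r3:1, $r4:2}
[4] add  $r3, $r0, $r4  →  {$r0:0, $r1:1, $r2:0, $r3:2, $r4:2}
[5] bne  $r2, $r4, L9  →  {$r0:0, $r1:1, $r2:0, $r3:2, $r4:2}  ⟨branch taken⟩
[6] nor  $r2, $r1, $r4  →  {$r0:0, $r1:1, $r2:65532, $r3:2, $r4:2}

$r0=0 $r1=1 $r2=65532 $r3=2 $r4=2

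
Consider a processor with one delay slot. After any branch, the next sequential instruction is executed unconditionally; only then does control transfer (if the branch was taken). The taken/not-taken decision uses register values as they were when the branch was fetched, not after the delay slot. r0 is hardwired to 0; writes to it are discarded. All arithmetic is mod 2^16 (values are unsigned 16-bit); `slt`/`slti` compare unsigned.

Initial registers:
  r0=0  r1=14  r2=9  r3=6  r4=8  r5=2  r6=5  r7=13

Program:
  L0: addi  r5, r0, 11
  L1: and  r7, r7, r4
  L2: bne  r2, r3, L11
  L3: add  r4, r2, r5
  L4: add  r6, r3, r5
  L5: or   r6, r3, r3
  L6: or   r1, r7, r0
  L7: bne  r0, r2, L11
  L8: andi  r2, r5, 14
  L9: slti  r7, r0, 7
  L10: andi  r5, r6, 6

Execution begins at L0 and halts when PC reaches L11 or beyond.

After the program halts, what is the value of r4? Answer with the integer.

PC=0  addi  r5, r0, 11       | r0=0 r1=14 r2=9 r3=6 r4=8 r5=11 r6=5 r7=13
PC=1  and  r7, r7, r4        | r0=0 r1=14 r2=9 r3=6 r4=8 r5=11 r6=5 r7=8
PC=2  bne  r2, r3, L11       | r0=0 r1=14 r2=9 r3=6 r4=8 r5=11 r6=5 r7=8  [TAKEN]
PC=3  add  r4, r2, r5        | r0=0 r1=14 r2=9 r3=6 r4=20 r5=11 r6=5 r7=8

20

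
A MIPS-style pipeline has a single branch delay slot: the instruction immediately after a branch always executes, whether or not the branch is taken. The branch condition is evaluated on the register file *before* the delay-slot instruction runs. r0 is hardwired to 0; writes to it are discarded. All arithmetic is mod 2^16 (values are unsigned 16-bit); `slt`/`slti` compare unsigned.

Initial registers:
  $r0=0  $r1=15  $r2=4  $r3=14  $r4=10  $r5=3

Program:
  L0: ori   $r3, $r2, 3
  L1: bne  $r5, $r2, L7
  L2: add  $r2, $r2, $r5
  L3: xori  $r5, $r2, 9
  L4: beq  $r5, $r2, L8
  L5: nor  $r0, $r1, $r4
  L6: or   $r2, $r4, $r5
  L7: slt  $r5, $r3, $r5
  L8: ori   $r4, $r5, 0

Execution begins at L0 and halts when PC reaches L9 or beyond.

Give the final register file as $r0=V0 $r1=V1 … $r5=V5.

PC=0  ori   $r3, $r2, 3      | $r0=0 $r1=15 $r2=4 $r3=7 $r4=10 $r5=3
PC=1  bne  $r5, $r2, L7      | $r0=0 $r1=15 $r2=4 $r3=7 $r4=10 $r5=3  [TAKEN]
PC=2  add  $r2, $r2, $r5     | $r0=0 $r1=15 $r2=7 $r3=7 $r4=10 $r5=3
PC=7  slt  $r5, $r3, $r5     | $r0=0 $r1=15 $r2=7 $r3=7 $r4=10 $r5=0
PC=8  ori   $r4, $r5, 0      | $r0=0 $r1=15 $r2=7 $r3=7 $r4=0 $r5=0

$r0=0 $r1=15 $r2=7 $r3=7 $r4=0 $r5=0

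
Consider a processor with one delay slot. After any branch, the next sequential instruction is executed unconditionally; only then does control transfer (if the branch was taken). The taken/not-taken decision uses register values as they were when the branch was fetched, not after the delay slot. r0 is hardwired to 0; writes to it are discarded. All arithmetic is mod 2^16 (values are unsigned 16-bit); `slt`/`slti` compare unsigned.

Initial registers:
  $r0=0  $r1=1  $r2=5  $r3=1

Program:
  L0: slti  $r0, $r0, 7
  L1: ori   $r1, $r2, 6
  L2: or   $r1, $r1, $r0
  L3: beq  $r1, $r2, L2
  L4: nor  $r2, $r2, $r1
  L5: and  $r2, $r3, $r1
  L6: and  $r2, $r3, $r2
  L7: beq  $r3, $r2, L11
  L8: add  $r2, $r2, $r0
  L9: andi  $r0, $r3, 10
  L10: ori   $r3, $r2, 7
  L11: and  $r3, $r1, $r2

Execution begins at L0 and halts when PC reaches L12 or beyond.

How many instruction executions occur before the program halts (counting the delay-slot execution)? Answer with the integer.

[0] slti  $r0, $r0, 7  →  {$r0:0, $r1:1, $r2:5, $r3:1}
[1] ori   $r1, $r2, 6  →  {$r0:0, $r1:7, $r2:5, $r3:1}
[2] or   $r1, $r1, $r0  →  {$r0:0, $r1:7, $r2:5, $r3:1}
[3] beq  $r1, $r2, L2  →  {$r0:0, $r1:7, $r2:5, $r3:1}  ⟨branch fallthrough⟩
[4] nor  $r2, $r2, $r1  →  {$r0:0, $r1:7, $r2:65528, $r3:1}
[5] and  $r2, $r3, $r1  →  {$r0:0, $r1:7, $r2:1, $r3:1}
[6] and  $r2, $r3, $r2  →  {$r0:0, $r1:7, $r2:1, $r3:1}
[7] beq  $r3, $r2, L11  →  {$r0:0, $r1:7, $r2:1, $r3:1}  ⟨branch taken⟩
[8] add  $r2, $r2, $r0  →  {$r0:0, $r1:7, $r2:1, $r3:1}
[11] and  $r3, $r1, $r2  →  {$r0:0, $r1:7, $r2:1, $r3:1}

10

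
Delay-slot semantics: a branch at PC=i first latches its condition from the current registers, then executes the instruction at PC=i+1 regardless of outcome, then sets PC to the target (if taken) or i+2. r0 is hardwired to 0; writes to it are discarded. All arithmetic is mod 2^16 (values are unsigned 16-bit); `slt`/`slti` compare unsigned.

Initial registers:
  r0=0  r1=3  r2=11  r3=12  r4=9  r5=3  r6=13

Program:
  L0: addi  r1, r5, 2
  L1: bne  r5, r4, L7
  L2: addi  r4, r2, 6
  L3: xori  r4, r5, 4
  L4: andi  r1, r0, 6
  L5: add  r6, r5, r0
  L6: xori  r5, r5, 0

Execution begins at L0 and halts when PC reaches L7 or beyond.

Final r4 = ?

17

[0] addi  r1, r5, 2  →  {r0:0, r1:5, r2:11, r3:12, r4:9, r5:3, r6:13}
[1] bne  r5, r4, L7  →  {r0:0, r1:5, r2:11, r3:12, r4:9, r5:3, r6:13}  ⟨branch taken⟩
[2] addi  r4, r2, 6  →  {r0:0, r1:5, r2:11, r3:12, r4:17, r5:3, r6:13}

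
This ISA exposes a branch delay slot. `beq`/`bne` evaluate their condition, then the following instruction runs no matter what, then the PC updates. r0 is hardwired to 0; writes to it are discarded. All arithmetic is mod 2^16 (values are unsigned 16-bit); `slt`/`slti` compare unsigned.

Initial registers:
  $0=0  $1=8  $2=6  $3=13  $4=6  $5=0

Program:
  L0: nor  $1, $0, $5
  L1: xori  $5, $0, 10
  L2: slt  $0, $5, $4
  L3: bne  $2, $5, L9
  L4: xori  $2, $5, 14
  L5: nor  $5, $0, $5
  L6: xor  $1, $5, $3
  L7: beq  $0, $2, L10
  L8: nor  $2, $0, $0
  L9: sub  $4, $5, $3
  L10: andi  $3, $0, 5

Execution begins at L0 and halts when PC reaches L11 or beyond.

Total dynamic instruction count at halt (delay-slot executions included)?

  step pc=0: nor  $1, $0, $5  regs=(0,65535,6,13,6,0)
  step pc=1: xori  $5, $0, 10  regs=(0,65535,6,13,6,10)
  step pc=2: slt  $0, $5, $4  regs=(0,65535,6,13,6,10)
  step pc=3: bne  $2, $5, L9  cond=T  regs=(0,65535,6,13,6,10)
  step pc=4: xori  $2, $5, 14  regs=(0,65535,4,13,6,10)
  step pc=9: sub  $4, $5, $3  regs=(0,65535,4,13,65533,10)
  step pc=10: andi  $3, $0, 5  regs=(0,65535,4,0,65533,10)

7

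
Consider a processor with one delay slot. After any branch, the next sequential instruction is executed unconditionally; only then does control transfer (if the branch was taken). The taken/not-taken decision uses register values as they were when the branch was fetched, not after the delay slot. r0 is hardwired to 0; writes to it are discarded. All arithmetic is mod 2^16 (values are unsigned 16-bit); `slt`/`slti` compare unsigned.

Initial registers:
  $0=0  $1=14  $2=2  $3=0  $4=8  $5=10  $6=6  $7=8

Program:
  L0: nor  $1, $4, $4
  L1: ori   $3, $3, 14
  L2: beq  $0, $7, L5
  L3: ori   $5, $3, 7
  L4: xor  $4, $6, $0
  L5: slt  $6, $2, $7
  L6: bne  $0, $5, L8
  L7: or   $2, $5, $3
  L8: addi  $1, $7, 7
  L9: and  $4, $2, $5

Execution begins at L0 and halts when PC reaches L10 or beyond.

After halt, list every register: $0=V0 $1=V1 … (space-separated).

$0=0 $1=15 $2=15 $3=14 $4=15 $5=15 $6=1 $7=8

[0] nor  $1, $4, $4  →  {$0:0, $1:65527, $2:2, $3:0, $4:8, $5:10, $6:6, $7:8}
[1] ori   $3, $3, 14  →  {$0:0, $1:65527, $2:2, $3:14, $4:8, $5:10, $6:6, $7:8}
[2] beq  $0, $7, L5  →  {$0:0, $1:65527, $2:2, $3:14, $4:8, $5:10, $6:6, $7:8}  ⟨branch fallthrough⟩
[3] ori   $5, $3, 7  →  {$0:0, $1:65527, $2:2, $3:14, $4:8, $5:15, $6:6, $7:8}
[4] xor  $4, $6, $0  →  {$0:0, $1:65527, $2:2, $3:14, $4:6, $5:15, $6:6, $7:8}
[5] slt  $6, $2, $7  →  {$0:0, $1:65527, $2:2, $3:14, $4:6, $5:15, $6:1, $7:8}
[6] bne  $0, $5, L8  →  {$0:0, $1:65527, $2:2, $3:14, $4:6, $5:15, $6:1, $7:8}  ⟨branch taken⟩
[7] or   $2, $5, $3  →  {$0:0, $1:65527, $2:15, $3:14, $4:6, $5:15, $6:1, $7:8}
[8] addi  $1, $7, 7  →  {$0:0, $1:15, $2:15, $3:14, $4:6, $5:15, $6:1, $7:8}
[9] and  $4, $2, $5  →  {$0:0, $1:15, $2:15, $3:14, $4:15, $5:15, $6:1, $7:8}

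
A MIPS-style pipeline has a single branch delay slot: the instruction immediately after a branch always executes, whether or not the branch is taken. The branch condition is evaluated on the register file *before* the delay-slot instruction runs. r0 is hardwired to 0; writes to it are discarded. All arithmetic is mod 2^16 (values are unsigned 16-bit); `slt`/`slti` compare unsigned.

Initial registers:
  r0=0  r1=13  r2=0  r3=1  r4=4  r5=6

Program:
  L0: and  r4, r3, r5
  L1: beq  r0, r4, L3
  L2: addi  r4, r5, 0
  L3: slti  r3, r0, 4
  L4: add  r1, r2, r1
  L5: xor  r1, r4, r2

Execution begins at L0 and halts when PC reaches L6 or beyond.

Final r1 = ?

PC=0  and  r4, r3, r5        | r0=0 r1=13 r2=0 r3=1 r4=0 r5=6
PC=1  beq  r0, r4, L3        | r0=0 r1=13 r2=0 r3=1 r4=0 r5=6  [TAKEN]
PC=2  addi  r4, r5, 0        | r0=0 r1=13 r2=0 r3=1 r4=6 r5=6
PC=3  slti  r3, r0, 4        | r0=0 r1=13 r2=0 r3=1 r4=6 r5=6
PC=4  add  r1, r2, r1        | r0=0 r1=13 r2=0 r3=1 r4=6 r5=6
PC=5  xor  r1, r4, r2        | r0=0 r1=6 r2=0 r3=1 r4=6 r5=6

6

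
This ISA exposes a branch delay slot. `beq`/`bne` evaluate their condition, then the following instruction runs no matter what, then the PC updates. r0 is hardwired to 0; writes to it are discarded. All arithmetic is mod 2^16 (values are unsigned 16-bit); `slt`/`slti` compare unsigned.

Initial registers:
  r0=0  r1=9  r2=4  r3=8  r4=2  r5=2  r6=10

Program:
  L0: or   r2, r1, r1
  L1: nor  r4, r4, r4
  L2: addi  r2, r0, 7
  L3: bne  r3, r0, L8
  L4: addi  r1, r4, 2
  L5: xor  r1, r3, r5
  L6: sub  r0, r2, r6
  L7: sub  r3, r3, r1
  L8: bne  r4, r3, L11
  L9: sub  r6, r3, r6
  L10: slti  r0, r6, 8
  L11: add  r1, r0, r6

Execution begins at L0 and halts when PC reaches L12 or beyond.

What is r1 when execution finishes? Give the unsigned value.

65534

[0] or   r2, r1, r1  →  {r0:0, r1:9, r2:9, r3:8, r4:2, r5:2, r6:10}
[1] nor  r4, r4, r4  →  {r0:0, r1:9, r2:9, r3:8, r4:65533, r5:2, r6:10}
[2] addi  r2, r0, 7  →  {r0:0, r1:9, r2:7, r3:8, r4:65533, r5:2, r6:10}
[3] bne  r3, r0, L8  →  {r0:0, r1:9, r2:7, r3:8, r4:65533, r5:2, r6:10}  ⟨branch taken⟩
[4] addi  r1, r4, 2  →  {r0:0, r1:65535, r2:7, r3:8, r4:65533, r5:2, r6:10}
[8] bne  r4, r3, L11  →  {r0:0, r1:65535, r2:7, r3:8, r4:65533, r5:2, r6:10}  ⟨branch taken⟩
[9] sub  r6, r3, r6  →  {r0:0, r1:65535, r2:7, r3:8, r4:65533, r5:2, r6:65534}
[11] add  r1, r0, r6  →  {r0:0, r1:65534, r2:7, r3:8, r4:65533, r5:2, r6:65534}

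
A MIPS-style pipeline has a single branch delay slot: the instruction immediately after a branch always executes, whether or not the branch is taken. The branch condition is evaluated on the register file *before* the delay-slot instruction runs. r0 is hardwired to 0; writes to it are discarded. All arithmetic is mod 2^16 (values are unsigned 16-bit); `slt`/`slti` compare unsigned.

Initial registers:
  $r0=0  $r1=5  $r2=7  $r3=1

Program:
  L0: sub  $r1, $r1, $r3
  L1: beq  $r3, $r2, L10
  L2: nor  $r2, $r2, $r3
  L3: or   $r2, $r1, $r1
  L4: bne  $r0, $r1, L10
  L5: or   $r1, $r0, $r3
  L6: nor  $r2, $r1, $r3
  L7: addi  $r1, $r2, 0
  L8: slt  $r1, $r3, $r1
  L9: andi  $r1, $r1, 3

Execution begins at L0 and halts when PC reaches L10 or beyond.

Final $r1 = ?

1

#0 sub  $r1, $r1, $r3 ; 0/4/7/1
#1 beq  $r3, $r2, L10 ; 0/4/7/1 ; →fallthru
#2 nor  $r2, $r2, $r3 ; 0/4/65528/1
#3 or   $r2, $r1, $r1 ; 0/4/4/1
#4 bne  $r0, $r1, L10 ; 0/4/4/1 ; →target
#5 or   $r1, $r0, $r3 ; 0/1/4/1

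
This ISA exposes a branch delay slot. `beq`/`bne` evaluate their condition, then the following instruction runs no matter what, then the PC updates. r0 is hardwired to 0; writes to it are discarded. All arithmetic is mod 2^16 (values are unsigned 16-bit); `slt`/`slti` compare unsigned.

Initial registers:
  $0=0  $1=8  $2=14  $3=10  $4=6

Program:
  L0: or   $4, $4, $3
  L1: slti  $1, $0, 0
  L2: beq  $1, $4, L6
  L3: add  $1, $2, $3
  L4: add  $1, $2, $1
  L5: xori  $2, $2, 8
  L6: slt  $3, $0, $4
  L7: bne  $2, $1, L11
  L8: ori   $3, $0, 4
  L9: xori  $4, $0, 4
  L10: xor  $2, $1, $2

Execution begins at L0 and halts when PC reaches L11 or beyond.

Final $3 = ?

4

[0] or   $4, $4, $3  →  {$0:0, $1:8, $2:14, $3:10, $4:14}
[1] slti  $1, $0, 0  →  {$0:0, $1:0, $2:14, $3:10, $4:14}
[2] beq  $1, $4, L6  →  {$0:0, $1:0, $2:14, $3:10, $4:14}  ⟨branch fallthrough⟩
[3] add  $1, $2, $3  →  {$0:0, $1:24, $2:14, $3:10, $4:14}
[4] add  $1, $2, $1  →  {$0:0, $1:38, $2:14, $3:10, $4:14}
[5] xori  $2, $2, 8  →  {$0:0, $1:38, $2:6, $3:10, $4:14}
[6] slt  $3, $0, $4  →  {$0:0, $1:38, $2:6, $3:1, $4:14}
[7] bne  $2, $1, L11  →  {$0:0, $1:38, $2:6, $3:1, $4:14}  ⟨branch taken⟩
[8] ori   $3, $0, 4  →  {$0:0, $1:38, $2:6, $3:4, $4:14}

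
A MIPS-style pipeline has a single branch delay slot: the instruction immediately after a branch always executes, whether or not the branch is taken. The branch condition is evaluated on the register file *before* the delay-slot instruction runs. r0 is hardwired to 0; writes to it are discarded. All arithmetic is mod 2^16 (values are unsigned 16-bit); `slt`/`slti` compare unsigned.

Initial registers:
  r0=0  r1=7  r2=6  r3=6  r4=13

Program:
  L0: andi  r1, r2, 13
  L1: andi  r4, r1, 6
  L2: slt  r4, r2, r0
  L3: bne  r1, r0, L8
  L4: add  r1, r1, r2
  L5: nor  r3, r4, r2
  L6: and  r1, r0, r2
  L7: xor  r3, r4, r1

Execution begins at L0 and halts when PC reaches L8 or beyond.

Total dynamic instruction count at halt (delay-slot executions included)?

#0 andi  r1, r2, 13 ; 0/4/6/6/13
#1 andi  r4, r1, 6 ; 0/4/6/6/4
#2 slt  r4, r2, r0 ; 0/4/6/6/0
#3 bne  r1, r0, L8 ; 0/4/6/6/0 ; →target
#4 add  r1, r1, r2 ; 0/10/6/6/0

5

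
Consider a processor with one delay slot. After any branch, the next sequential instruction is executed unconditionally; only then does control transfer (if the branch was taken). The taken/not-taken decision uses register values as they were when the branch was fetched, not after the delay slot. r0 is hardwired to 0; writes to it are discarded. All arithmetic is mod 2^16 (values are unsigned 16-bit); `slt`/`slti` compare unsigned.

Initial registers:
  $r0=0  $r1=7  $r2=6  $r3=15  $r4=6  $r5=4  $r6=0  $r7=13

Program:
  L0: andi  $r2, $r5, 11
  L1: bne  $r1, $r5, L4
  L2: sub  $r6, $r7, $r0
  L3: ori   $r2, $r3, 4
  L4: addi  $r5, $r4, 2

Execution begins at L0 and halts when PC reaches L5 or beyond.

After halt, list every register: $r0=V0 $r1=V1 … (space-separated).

$r0=0 $r1=7 $r2=0 $r3=15 $r4=6 $r5=8 $r6=13 $r7=13

  step pc=0: andi  $r2, $r5, 11  regs=(0,7,0,15,6,4,0,13)
  step pc=1: bne  $r1, $r5, L4  cond=T  regs=(0,7,0,15,6,4,0,13)
  step pc=2: sub  $r6, $r7, $r0  regs=(0,7,0,15,6,4,13,13)
  step pc=4: addi  $r5, $r4, 2  regs=(0,7,0,15,6,8,13,13)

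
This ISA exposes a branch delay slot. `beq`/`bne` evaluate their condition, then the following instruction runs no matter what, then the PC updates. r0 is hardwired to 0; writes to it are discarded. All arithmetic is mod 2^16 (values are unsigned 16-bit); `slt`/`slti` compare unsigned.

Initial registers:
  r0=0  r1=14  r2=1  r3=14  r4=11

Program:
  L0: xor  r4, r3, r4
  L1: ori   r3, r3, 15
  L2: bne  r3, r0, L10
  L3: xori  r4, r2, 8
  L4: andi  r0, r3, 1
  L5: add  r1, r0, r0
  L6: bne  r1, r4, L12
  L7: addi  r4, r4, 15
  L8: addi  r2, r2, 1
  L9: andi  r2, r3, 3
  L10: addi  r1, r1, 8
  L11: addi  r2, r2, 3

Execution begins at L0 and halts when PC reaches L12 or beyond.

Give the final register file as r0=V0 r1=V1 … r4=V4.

r0=0 r1=22 r2=4 r3=15 r4=9

#0 xor  r4, r3, r4 ; 0/14/1/14/5
#1 ori   r3, r3, 15 ; 0/14/1/15/5
#2 bne  r3, r0, L10 ; 0/14/1/15/5 ; →target
#3 xori  r4, r2, 8 ; 0/14/1/15/9
#10 addi  r1, r1, 8 ; 0/22/1/15/9
#11 addi  r2, r2, 3 ; 0/22/4/15/9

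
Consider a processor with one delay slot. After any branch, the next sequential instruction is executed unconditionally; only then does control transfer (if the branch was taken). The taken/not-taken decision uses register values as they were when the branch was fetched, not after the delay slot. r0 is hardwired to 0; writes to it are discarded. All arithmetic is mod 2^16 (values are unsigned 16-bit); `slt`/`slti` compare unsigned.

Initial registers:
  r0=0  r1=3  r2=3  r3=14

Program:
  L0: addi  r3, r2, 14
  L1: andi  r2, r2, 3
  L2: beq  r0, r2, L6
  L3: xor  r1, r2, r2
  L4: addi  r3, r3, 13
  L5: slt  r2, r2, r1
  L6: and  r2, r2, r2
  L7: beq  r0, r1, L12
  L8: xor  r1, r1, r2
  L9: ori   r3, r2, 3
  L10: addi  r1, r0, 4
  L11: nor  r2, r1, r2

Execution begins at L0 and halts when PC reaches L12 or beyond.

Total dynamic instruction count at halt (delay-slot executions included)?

[0] addi  r3, r2, 14  →  {r0:0, r1:3, r2:3, r3:17}
[1] andi  r2, r2, 3  →  {r0:0, r1:3, r2:3, r3:17}
[2] beq  r0, r2, L6  →  {r0:0, r1:3, r2:3, r3:17}  ⟨branch fallthrough⟩
[3] xor  r1, r2, r2  →  {r0:0, r1:0, r2:3, r3:17}
[4] addi  r3, r3, 13  →  {r0:0, r1:0, r2:3, r3:30}
[5] slt  r2, r2, r1  →  {r0:0, r1:0, r2:0, r3:30}
[6] and  r2, r2, r2  →  {r0:0, r1:0, r2:0, r3:30}
[7] beq  r0, r1, L12  →  {r0:0, r1:0, r2:0, r3:30}  ⟨branch taken⟩
[8] xor  r1, r1, r2  →  {r0:0, r1:0, r2:0, r3:30}

9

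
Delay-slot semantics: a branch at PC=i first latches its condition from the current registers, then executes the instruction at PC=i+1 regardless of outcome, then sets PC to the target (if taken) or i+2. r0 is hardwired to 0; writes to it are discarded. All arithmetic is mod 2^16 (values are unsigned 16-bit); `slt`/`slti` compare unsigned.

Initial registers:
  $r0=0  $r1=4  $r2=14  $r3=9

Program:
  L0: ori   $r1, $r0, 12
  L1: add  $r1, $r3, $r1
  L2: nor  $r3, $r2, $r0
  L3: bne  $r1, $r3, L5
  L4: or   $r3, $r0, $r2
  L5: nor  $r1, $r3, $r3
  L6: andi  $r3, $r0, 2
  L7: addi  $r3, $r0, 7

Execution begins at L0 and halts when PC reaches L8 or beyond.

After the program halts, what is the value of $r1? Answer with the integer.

[0] ori   $r1, $r0, 12  →  {$r0:0, $r1:12, $r2:14, $r3:9}
[1] add  $r1, $r3, $r1  →  {$r0:0, $r1:21, $r2:14, $r3:9}
[2] nor  $r3, $r2, $r0  →  {$r0:0, $r1:21, $r2:14, $r3:65521}
[3] bne  $r1, $r3, L5  →  {$r0:0, $r1:21, $r2:14, $r3:65521}  ⟨branch taken⟩
[4] or   $r3, $r0, $r2  →  {$r0:0, $r1:21, $r2:14, $r3:14}
[5] nor  $r1, $r3, $r3  →  {$r0:0, $r1:65521, $r2:14, $r3:14}
[6] andi  $r3, $r0, 2  →  {$r0:0, $r1:65521, $r2:14, $r3:0}
[7] addi  $r3, $r0, 7  →  {$r0:0, $r1:65521, $r2:14, $r3:7}

65521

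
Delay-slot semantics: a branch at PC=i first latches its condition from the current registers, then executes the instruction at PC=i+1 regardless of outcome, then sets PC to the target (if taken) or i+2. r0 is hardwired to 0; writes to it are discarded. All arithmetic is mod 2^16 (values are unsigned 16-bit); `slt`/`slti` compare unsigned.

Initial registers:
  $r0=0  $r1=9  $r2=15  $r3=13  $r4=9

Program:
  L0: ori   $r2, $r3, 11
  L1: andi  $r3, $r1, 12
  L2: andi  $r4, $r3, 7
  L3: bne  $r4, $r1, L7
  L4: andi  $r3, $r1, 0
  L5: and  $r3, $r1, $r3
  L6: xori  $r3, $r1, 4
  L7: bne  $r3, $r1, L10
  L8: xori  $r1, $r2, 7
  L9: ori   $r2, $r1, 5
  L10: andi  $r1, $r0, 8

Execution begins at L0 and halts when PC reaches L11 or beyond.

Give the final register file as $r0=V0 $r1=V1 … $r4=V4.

$r0=0 $r1=0 $r2=15 $r3=0 $r4=0

[0] ori   $r2, $r3, 11  →  {$r0:0, $r1:9, $r2:15, $r3:13, $r4:9}
[1] andi  $r3, $r1, 12  →  {$r0:0, $r1:9, $r2:15, $r3:8, $r4:9}
[2] andi  $r4, $r3, 7  →  {$r0:0, $r1:9, $r2:15, $r3:8, $r4:0}
[3] bne  $r4, $r1, L7  →  {$r0:0, $r1:9, $r2:15, $r3:8, $r4:0}  ⟨branch taken⟩
[4] andi  $r3, $r1, 0  →  {$r0:0, $r1:9, $r2:15, $r3:0, $r4:0}
[7] bne  $r3, $r1, L10  →  {$r0:0, $r1:9, $r2:15, $r3:0, $r4:0}  ⟨branch taken⟩
[8] xori  $r1, $r2, 7  →  {$r0:0, $r1:8, $r2:15, $r3:0, $r4:0}
[10] andi  $r1, $r0, 8  →  {$r0:0, $r1:0, $r2:15, $r3:0, $r4:0}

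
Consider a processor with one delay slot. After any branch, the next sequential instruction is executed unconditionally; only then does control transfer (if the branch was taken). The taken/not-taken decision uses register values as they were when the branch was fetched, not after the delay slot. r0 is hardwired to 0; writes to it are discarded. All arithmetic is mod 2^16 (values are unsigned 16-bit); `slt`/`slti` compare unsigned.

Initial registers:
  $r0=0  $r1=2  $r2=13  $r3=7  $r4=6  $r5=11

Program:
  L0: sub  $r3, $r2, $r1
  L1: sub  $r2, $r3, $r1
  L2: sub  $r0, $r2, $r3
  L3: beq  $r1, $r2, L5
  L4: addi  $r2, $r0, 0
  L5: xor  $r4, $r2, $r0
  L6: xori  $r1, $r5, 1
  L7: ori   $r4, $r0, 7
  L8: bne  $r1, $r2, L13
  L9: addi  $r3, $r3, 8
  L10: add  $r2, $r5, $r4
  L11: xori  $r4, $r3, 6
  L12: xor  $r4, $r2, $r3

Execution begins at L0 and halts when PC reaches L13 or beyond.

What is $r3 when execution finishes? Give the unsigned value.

[0] sub  $r3, $r2, $r1  →  {$r0:0, $r1:2, $r2:13, $r3:11, $r4:6, $r5:11}
[1] sub  $r2, $r3, $r1  →  {$r0:0, $r1:2, $r2:9, $r3:11, $r4:6, $r5:11}
[2] sub  $r0, $r2, $r3  →  {$r0:0, $r1:2, $r2:9, $r3:11, $r4:6, $r5:11}
[3] beq  $r1, $r2, L5  →  {$r0:0, $r1:2, $r2:9, $r3:11, $r4:6, $r5:11}  ⟨branch fallthrough⟩
[4] addi  $r2, $r0, 0  →  {$r0:0, $r1:2, $r2:0, $r3:11, $r4:6, $r5:11}
[5] xor  $r4, $r2, $r0  →  {$r0:0, $r1:2, $r2:0, $r3:11, $r4:0, $r5:11}
[6] xori  $r1, $r5, 1  →  {$r0:0, $r1:10, $r2:0, $r3:11, $r4:0, $r5:11}
[7] ori   $r4, $r0, 7  →  {$r0:0, $r1:10, $r2:0, $r3:11, $r4:7, $r5:11}
[8] bne  $r1, $r2, L13  →  {$r0:0, $r1:10, $r2:0, $r3:11, $r4:7, $r5:11}  ⟨branch taken⟩
[9] addi  $r3, $r3, 8  →  {$r0:0, $r1:10, $r2:0, $r3:19, $r4:7, $r5:11}

19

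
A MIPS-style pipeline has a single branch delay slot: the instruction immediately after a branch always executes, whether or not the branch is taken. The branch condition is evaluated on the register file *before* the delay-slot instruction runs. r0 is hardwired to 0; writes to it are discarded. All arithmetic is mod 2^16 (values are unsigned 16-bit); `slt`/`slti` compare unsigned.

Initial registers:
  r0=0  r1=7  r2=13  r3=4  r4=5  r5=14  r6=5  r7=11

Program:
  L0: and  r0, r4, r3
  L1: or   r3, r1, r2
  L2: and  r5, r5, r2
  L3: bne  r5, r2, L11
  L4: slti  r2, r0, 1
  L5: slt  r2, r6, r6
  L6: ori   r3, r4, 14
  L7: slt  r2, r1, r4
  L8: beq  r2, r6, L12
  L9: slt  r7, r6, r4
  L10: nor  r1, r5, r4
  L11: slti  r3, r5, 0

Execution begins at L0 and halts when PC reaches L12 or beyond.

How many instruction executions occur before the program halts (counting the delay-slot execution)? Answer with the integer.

[0] and  r0, r4, r3  →  {r0:0, r1:7, r2:13, r3:4, r4:5, r5:14, r6:5, r7:11}
[1] or   r3, r1, r2  →  {r0:0, r1:7, r2:13, r3:15, r4:5, r5:14, r6:5, r7:11}
[2] and  r5, r5, r2  →  {r0:0, r1:7, r2:13, r3:15, r4:5, r5:12, r6:5, r7:11}
[3] bne  r5, r2, L11  →  {r0:0, r1:7, r2:13, r3:15, r4:5, r5:12, r6:5, r7:11}  ⟨branch taken⟩
[4] slti  r2, r0, 1  →  {r0:0, r1:7, r2:1, r3:15, r4:5, r5:12, r6:5, r7:11}
[11] slti  r3, r5, 0  →  {r0:0, r1:7, r2:1, r3:0, r4:5, r5:12, r6:5, r7:11}

6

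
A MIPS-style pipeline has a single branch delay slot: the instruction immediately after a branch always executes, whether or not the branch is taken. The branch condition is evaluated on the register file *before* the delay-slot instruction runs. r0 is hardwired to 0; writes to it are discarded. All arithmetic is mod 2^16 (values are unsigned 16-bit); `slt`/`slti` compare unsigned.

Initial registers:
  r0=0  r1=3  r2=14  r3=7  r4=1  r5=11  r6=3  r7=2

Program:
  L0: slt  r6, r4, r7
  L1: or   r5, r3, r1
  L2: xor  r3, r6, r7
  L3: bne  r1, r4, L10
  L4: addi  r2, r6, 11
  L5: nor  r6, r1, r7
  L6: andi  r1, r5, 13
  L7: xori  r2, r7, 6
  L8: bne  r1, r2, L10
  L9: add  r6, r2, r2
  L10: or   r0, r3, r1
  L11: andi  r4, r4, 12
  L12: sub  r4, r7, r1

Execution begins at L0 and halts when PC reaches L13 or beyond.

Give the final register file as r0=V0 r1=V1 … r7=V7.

#0 slt  r6, r4, r7 ; 0/3/14/7/1/11/1/2
#1 or   r5, r3, r1 ; 0/3/14/7/1/7/1/2
#2 xor  r3, r6, r7 ; 0/3/14/3/1/7/1/2
#3 bne  r1, r4, L10 ; 0/3/14/3/1/7/1/2 ; →target
#4 addi  r2, r6, 11 ; 0/3/12/3/1/7/1/2
#10 or   r0, r3, r1 ; 0/3/12/3/1/7/1/2
#11 andi  r4, r4, 12 ; 0/3/12/3/0/7/1/2
#12 sub  r4, r7, r1 ; 0/3/12/3/65535/7/1/2

r0=0 r1=3 r2=12 r3=3 r4=65535 r5=7 r6=1 r7=2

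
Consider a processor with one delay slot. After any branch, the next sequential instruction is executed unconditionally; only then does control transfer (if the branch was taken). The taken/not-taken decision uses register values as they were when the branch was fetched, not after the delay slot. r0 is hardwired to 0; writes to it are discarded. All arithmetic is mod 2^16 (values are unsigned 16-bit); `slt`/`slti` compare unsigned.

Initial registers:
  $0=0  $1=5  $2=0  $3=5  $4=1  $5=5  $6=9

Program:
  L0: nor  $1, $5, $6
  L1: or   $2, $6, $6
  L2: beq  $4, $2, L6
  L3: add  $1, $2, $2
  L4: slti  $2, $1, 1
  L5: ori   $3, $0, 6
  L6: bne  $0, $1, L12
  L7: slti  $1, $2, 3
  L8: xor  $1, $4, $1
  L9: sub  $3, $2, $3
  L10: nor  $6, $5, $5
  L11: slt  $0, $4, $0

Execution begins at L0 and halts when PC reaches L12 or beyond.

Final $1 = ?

#0 nor  $1, $5, $6 ; 0/65522/0/5/1/5/9
#1 or   $2, $6, $6 ; 0/65522/9/5/1/5/9
#2 beq  $4, $2, L6 ; 0/65522/9/5/1/5/9 ; →fallthru
#3 add  $1, $2, $2 ; 0/18/9/5/1/5/9
#4 slti  $2, $1, 1 ; 0/18/0/5/1/5/9
#5 ori   $3, $0, 6 ; 0/18/0/6/1/5/9
#6 bne  $0, $1, L12 ; 0/18/0/6/1/5/9 ; →target
#7 slti  $1, $2, 3 ; 0/1/0/6/1/5/9

1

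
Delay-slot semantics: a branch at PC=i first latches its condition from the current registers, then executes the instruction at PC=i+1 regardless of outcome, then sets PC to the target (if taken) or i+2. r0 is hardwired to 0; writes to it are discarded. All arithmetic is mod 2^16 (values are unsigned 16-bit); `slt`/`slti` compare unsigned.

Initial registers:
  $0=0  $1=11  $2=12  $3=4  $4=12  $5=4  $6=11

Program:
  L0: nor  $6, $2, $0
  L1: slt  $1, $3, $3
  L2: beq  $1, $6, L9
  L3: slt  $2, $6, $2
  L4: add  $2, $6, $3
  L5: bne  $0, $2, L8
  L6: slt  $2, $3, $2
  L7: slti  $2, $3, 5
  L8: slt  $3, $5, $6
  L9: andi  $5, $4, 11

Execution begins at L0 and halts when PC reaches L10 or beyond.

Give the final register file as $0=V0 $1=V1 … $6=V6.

$0=0 $1=0 $2=1 $3=1 $4=12 $5=8 $6=65523

#0 nor  $6, $2, $0 ; 0/11/12/4/12/4/65523
#1 slt  $1, $3, $3 ; 0/0/12/4/12/4/65523
#2 beq  $1, $6, L9 ; 0/0/12/4/12/4/65523 ; →fallthru
#3 slt  $2, $6, $2 ; 0/0/0/4/12/4/65523
#4 add  $2, $6, $3 ; 0/0/65527/4/12/4/65523
#5 bne  $0, $2, L8 ; 0/0/65527/4/12/4/65523 ; →target
#6 slt  $2, $3, $2 ; 0/0/1/4/12/4/65523
#8 slt  $3, $5, $6 ; 0/0/1/1/12/4/65523
#9 andi  $5, $4, 11 ; 0/0/1/1/12/8/65523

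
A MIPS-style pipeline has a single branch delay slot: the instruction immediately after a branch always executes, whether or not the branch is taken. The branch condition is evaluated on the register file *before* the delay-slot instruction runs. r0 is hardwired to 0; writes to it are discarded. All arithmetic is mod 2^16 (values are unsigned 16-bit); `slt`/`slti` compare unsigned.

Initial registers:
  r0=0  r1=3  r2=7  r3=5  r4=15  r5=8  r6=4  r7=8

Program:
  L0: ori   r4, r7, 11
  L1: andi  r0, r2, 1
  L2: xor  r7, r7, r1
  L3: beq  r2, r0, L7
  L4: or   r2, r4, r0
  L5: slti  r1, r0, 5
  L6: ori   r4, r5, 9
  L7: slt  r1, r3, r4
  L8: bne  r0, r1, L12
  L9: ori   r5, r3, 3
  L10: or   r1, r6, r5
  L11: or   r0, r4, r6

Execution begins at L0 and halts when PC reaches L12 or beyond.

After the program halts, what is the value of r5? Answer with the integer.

7

PC=0  ori   r4, r7, 11       | r0=0 r1=3 r2=7 r3=5 r4=11 r5=8 r6=4 r7=8
PC=1  andi  r0, r2, 1        | r0=0 r1=3 r2=7 r3=5 r4=11 r5=8 r6=4 r7=8
PC=2  xor  r7, r7, r1        | r0=0 r1=3 r2=7 r3=5 r4=11 r5=8 r6=4 r7=11
PC=3  beq  r2, r0, L7        | r0=0 r1=3 r2=7 r3=5 r4=11 r5=8 r6=4 r7=11  [not taken]
PC=4  or   r2, r4, r0        | r0=0 r1=3 r2=11 r3=5 r4=11 r5=8 r6=4 r7=11
PC=5  slti  r1, r0, 5        | r0=0 r1=1 r2=11 r3=5 r4=11 r5=8 r6=4 r7=11
PC=6  ori   r4, r5, 9        | r0=0 r1=1 r2=11 r3=5 r4=9 r5=8 r6=4 r7=11
PC=7  slt  r1, r3, r4        | r0=0 r1=1 r2=11 r3=5 r4=9 r5=8 r6=4 r7=11
PC=8  bne  r0, r1, L12       | r0=0 r1=1 r2=11 r3=5 r4=9 r5=8 r6=4 r7=11  [TAKEN]
PC=9  ori   r5, r3, 3        | r0=0 r1=1 r2=11 r3=5 r4=9 r5=7 r6=4 r7=11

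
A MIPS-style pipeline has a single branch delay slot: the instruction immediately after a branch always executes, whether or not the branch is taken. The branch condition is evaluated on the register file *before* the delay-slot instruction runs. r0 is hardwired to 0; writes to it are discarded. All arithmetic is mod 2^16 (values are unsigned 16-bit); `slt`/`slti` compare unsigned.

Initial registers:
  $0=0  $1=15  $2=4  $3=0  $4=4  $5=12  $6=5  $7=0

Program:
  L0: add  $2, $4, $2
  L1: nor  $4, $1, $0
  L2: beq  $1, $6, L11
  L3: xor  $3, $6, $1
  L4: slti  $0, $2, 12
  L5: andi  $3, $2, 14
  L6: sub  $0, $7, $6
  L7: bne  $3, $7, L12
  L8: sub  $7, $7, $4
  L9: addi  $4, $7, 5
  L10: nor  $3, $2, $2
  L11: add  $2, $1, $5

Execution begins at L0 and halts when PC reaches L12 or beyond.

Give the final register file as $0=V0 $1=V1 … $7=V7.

$0=0 $1=15 $2=8 $3=8 $4=65520 $5=12 $6=5 $7=16

  step pc=0: add  $2, $4, $2  regs=(0,15,8,0,4,12,5,0)
  step pc=1: nor  $4, $1, $0  regs=(0,15,8,0,65520,12,5,0)
  step pc=2: beq  $1, $6, L11  cond=F  regs=(0,15,8,0,65520,12,5,0)
  step pc=3: xor  $3, $6, $1  regs=(0,15,8,10,65520,12,5,0)
  step pc=4: slti  $0, $2, 12  regs=(0,15,8,10,65520,12,5,0)
  step pc=5: andi  $3, $2, 14  regs=(0,15,8,8,65520,12,5,0)
  step pc=6: sub  $0, $7, $6  regs=(0,15,8,8,65520,12,5,0)
  step pc=7: bne  $3, $7, L12  cond=T  regs=(0,15,8,8,65520,12,5,0)
  step pc=8: sub  $7, $7, $4  regs=(0,15,8,8,65520,12,5,16)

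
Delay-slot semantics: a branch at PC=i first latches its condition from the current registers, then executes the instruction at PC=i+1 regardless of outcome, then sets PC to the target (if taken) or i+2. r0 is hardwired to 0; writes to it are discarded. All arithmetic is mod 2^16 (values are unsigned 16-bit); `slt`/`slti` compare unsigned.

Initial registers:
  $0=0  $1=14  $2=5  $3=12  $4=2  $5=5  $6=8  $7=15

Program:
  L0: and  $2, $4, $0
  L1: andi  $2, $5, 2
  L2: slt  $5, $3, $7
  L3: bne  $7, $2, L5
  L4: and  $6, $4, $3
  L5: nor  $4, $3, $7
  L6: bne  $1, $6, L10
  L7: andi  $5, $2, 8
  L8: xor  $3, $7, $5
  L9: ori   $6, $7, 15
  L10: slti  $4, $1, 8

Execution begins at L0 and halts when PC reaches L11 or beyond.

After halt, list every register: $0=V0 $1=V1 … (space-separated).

$0=0 $1=14 $2=0 $3=12 $4=0 $5=0 $6=0 $7=15

#0 and  $2, $4, $0 ; 0/14/0/12/2/5/8/15
#1 andi  $2, $5, 2 ; 0/14/0/12/2/5/8/15
#2 slt  $5, $3, $7 ; 0/14/0/12/2/1/8/15
#3 bne  $7, $2, L5 ; 0/14/0/12/2/1/8/15 ; →target
#4 and  $6, $4, $3 ; 0/14/0/12/2/1/0/15
#5 nor  $4, $3, $7 ; 0/14/0/12/65520/1/0/15
#6 bne  $1, $6, L10 ; 0/14/0/12/65520/1/0/15 ; →target
#7 andi  $5, $2, 8 ; 0/14/0/12/65520/0/0/15
#10 slti  $4, $1, 8 ; 0/14/0/12/0/0/0/15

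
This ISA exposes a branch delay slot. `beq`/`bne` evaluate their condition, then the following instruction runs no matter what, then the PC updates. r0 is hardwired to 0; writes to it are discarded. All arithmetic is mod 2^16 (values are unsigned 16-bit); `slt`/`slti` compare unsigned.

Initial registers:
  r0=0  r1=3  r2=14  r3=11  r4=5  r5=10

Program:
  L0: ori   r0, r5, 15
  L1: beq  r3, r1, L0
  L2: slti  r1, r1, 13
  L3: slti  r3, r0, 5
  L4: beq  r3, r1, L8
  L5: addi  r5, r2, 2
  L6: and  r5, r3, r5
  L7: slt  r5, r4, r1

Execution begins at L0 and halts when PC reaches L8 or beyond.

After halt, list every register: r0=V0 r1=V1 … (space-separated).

r0=0 r1=1 r2=14 r3=1 r4=5 r5=16

#0 ori   r0, r5, 15 ; 0/3/14/11/5/10
#1 beq  r3, r1, L0 ; 0/3/14/11/5/10 ; →fallthru
#2 slti  r1, r1, 13 ; 0/1/14/11/5/10
#3 slti  r3, r0, 5 ; 0/1/14/1/5/10
#4 beq  r3, r1, L8 ; 0/1/14/1/5/10 ; →target
#5 addi  r5, r2, 2 ; 0/1/14/1/5/16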